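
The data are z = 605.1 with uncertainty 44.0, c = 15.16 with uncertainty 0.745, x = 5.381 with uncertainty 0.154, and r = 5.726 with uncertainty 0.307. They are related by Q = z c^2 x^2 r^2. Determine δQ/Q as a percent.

Products/powers → add relative errors in quadrature, weighted by exponent:
  (1·δz/z)² = (1×0.0727)² = 0.00529;  (2·δc/c)² = (2×0.0491)² = 0.00966;  (2·δx/x)² = (2×0.0286)² = 0.00328;  (2·δr/r)² = (2×0.0536)² = 0.0115
δQ/Q = √(0.0297) = 0.172

17.2%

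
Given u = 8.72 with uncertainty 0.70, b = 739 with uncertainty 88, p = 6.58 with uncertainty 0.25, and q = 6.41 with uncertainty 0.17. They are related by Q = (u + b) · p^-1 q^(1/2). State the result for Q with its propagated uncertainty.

Let w = u + b = 748. δw = √(δu² + δb²) = √(0.490 + 7740) = 88.0, so δw/w = 0.118.
Q is then a monomial in w, p, q:
δQ/Q = √((δw/w)² + (-1·δp/p)² + (½·δq/q)²) = √(0.0139 + 0.00144 + 0.000176) = 0.124
Q = 288, so δQ = 0.124 × 288 = 35.8.

288 ± 35.8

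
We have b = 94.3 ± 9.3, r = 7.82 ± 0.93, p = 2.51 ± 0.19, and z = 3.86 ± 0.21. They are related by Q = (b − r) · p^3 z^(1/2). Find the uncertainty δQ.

Let u = b − r = 86.5. δu = √(δb² + δr²) = √(86.5 + 0.865) = 9.35, so δu/u = 0.108.
Q is then a monomial in u, p, z:
δQ/Q = √((δu/u)² + (3·δp/p)² + (½·δz/z)²) = √(0.0117 + 0.0516 + 0.000740) = 0.253
Q = 2690, so δQ = 0.253 × 2690 = 680.

680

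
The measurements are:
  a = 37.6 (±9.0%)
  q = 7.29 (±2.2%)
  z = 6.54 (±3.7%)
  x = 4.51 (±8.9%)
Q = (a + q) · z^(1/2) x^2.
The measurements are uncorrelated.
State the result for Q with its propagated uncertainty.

2340 ± 454

Let u = a + q = 44.9. δu = √(δa² + δq²) = √(11.5 + 0.0257) = 3.39, so δu/u = 0.0755.
Q is then a monomial in u, z, x:
δQ/Q = √((δu/u)² + (½·δz/z)² + (2·δx/x)²) = √(0.00570 + 0.000342 + 0.0317) = 0.194
Q = 2340, so δQ = 0.194 × 2340 = 454.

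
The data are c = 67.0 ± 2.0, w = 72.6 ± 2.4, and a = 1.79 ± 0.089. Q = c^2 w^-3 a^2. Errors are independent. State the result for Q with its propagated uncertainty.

Since Q is a product/quotient, work with relative uncertainties:
  (2·δc/c)² = (2×0.0299)² = 0.00356;  (-3·δw/w)² = (-3×0.0331)² = 0.00984;  (2·δa/a)² = (2×0.0497)² = 0.00989
δQ/Q = √(0.0233) = 0.153
Q = 0.0376, so δQ = 0.153 × 0.0376 = 0.00574.

0.0376 ± 0.00574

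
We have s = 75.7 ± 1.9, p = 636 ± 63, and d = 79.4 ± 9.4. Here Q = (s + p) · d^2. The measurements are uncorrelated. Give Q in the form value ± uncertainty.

(4.49 ± 1.13) × 10^6

Let u = s + p = 712. δu = √(δs² + δp²) = √(3.61 + 3970) = 63.0, so δu/u = 0.0886.
Q is then a monomial in u, d:
δQ/Q = √((δu/u)² + (2·δd/d)²) = √(0.00784 + 0.0561) = 0.253
Q = 4.49e+06, so δQ = 0.253 × 4.49e+06 = 1.13e+06.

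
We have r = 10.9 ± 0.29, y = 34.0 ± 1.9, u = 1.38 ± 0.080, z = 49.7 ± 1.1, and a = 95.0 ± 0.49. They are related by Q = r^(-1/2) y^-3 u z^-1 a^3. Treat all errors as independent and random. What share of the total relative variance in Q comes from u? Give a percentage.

(δQ/Q)² = (−½·δr/r)² + (-3·δy/y)² + (1·δu/u)² + (-1·δz/z)² + (3·δa/a)²
  r term: (-0.5×0.0266)² = 0.000177
  y term: (-3×0.0559)² = 0.0281
  u term: (1×0.0580)² = 0.00336
  z term: (-1×0.0221)² = 0.000490
  a term: (3×0.00516)² = 0.000239
Total = 0.0324. Share from u = 0.00336/0.0324 = 0.104.

10.4%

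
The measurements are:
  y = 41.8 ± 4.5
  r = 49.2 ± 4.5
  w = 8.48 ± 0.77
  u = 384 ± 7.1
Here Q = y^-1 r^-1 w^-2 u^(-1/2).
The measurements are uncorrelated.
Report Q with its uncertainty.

Relative error in a monomial: (δQ/Q)² = Σ (nᵢ · δxᵢ/xᵢ)².
  (-1·δy/y)² = (-1×0.108)² = 0.0116;  (-1·δr/r)² = (-1×0.0915)² = 0.00837;  (-2·δw/w)² = (-2×0.0908)² = 0.0330;  (−½·δu/u)² = (-0.5×0.0185)² = 8.55e-05
δQ/Q = √(0.0530) = 0.230
Q = 3.45e-07, so δQ = 0.230 × 3.45e-07 = 7.95e-08.

(3.45 ± 0.795) × 10^-7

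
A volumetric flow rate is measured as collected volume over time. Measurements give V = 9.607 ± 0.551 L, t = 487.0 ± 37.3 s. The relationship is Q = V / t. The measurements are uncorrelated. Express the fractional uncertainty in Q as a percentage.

Each factor contributes (exponent × relative error)² to (δQ/Q)²:
  (1·δV/V)² = (1×0.0574)² = 0.00329;  (-1·δt/t)² = (-1×0.0766)² = 0.00587
δQ/Q = √(0.00916) = 0.0957

9.57%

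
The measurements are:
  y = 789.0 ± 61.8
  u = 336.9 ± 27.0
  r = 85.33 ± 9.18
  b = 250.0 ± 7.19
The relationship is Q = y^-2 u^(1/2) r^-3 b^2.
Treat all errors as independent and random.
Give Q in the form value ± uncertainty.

Relative error in a monomial: (δQ/Q)² = Σ (nᵢ · δxᵢ/xᵢ)².
  (-2·δy/y)² = (-2×0.0783)² = 0.0245;  (½·δu/u)² = (0.5×0.0801)² = 0.00161;  (-3·δr/r)² = (-3×0.108)² = 0.104;  (2·δb/b)² = (2×0.0288)² = 0.00331
δQ/Q = √(0.134) = 0.366
Q = 2.966e-06, so δQ = 0.366 × 2.966e-06 = 1.08e-06.

(2.966 ± 1.08) × 10^-6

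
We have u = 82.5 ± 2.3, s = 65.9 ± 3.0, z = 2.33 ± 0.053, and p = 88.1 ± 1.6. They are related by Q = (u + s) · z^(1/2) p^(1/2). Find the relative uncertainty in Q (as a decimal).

Let w = u + s = 148. δw = √(δu² + δs²) = √(5.29 + 9.00) = 3.78, so δw/w = 0.0255.
Q is then a monomial in w, z, p:
δQ/Q = √((δw/w)² + (½·δz/z)² + (½·δp/p)²) = √(0.000649 + 0.000129 + 8.25e-05) = 0.0293

0.0293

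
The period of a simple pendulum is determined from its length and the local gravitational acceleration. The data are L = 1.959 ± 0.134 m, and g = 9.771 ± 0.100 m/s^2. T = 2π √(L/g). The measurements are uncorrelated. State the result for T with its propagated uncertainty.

2.813 ± 0.0973 s

Each factor contributes (exponent × relative error)² to (δT/T)²:
  (½·δL/L)² = (0.5×0.0684)² = 0.00117;  (−½·δg/g)² = (-0.5×0.0102)² = 2.62e-05
δT/T = √(0.00120) = 0.0346
T = 2.813 s, so δT = 0.0346 × 2.813 = 0.0973 s.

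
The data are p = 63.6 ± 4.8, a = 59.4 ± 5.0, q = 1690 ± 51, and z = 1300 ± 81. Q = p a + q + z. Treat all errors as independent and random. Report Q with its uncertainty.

6770 ± 438

Let w = p·a = 3780. δw/w = √((1·δp/p)² + (1·δa/a)²) = √(0.00570 + 0.00709) = 0.113, so δw = 427.
Q = w + q + z: δQ = √(δw² + δq² + δz²) = √(1.82e+05 + 2600 + 6560) = 438
Q = 6770.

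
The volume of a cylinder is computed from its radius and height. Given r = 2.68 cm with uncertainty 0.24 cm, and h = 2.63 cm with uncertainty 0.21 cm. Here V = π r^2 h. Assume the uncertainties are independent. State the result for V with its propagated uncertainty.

Each factor contributes (exponent × relative error)² to (δV/V)²:
  (2·δr/r)² = (2×0.0896)² = 0.0321;  (1·δh/h)² = (1×0.0798)² = 0.00638
δV/V = √(0.0385) = 0.196
V = 59.3 cm^3, so δV = 0.196 × 59.3 = 11.6 cm^3.

59.3 ± 11.6 cm^3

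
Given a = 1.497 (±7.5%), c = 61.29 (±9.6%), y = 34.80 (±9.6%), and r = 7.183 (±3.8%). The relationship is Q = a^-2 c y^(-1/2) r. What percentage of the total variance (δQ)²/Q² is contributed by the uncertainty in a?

63.4%

(δQ/Q)² = (-2·δa/a)² + (1·δc/c)² + (−½·δy/y)² + (1·δr/r)²
  a term: (-2×0.0750)² = 0.0225
  c term: (1×0.0960)² = 0.00922
  y term: (-0.5×0.0960)² = 0.00230
  r term: (1×0.0380)² = 0.00144
Total = 0.0355. Share from a = 0.0225/0.0355 = 0.634.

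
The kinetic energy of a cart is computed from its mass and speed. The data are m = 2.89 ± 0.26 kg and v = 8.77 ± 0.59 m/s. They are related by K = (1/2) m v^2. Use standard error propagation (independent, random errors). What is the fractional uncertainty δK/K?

0.162

Each factor contributes (exponent × relative error)² to (δK/K)²:
  (1·δm/m)² = (1×0.0900)² = 0.00809;  (2·δv/v)² = (2×0.0673)² = 0.0181
δK/K = √(0.0262) = 0.162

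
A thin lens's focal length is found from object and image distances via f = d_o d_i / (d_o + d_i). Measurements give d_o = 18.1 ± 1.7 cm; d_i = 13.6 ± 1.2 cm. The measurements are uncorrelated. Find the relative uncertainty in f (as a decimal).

∂f/∂d_o = (d_i/(d_o+d_i))² = 0.184;  ∂f/∂d_i = (d_o/(d_o+d_i))² = 0.326
δf = √((∂f/∂d_o · δd_o)² + (∂f/∂d_i · δd_i)²) = √(0.0979 + 0.153) = 0.501 cm
f = 7.77 cm, so δf/f = 0.501/7.77 = 0.0645.

0.0645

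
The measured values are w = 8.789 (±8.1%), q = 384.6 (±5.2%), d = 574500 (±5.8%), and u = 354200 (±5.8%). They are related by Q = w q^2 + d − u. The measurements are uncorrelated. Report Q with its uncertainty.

(1.520 ± 0.176) × 10^6

Let p = w·q^2 = 1.3e+06. δp/p = √((1·δw/w)² + (2·δq/q)²) = √(0.00656 + 0.0108) = 0.132, so δp = 1.71e+05.
Q = p + d − u: δQ = √(δp² + δd² + δu²) = √(2.94e+10 + 1.11e+09 + 4.22e+08) = 1.76e+05
Q = 1.52e+06.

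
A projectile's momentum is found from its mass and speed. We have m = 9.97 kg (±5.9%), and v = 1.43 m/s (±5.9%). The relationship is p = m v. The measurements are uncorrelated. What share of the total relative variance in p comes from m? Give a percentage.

(δp/p)² = (1·δm/m)² + (1·δv/v)²
  m term: (1×0.0590)² = 0.00348
  v term: (1×0.0590)² = 0.00348
Total = 0.00696. Share from m = 0.00348/0.00696 = 0.500.

50.0%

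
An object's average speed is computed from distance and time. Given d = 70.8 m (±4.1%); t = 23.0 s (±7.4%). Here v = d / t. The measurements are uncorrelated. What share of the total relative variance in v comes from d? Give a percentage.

(δv/v)² = (1·δd/d)² + (-1·δt/t)²
  d term: (1×0.0410)² = 0.00168
  t term: (-1×0.0740)² = 0.00548
Total = 0.00716. Share from d = 0.00168/0.00716 = 0.235.

23.5%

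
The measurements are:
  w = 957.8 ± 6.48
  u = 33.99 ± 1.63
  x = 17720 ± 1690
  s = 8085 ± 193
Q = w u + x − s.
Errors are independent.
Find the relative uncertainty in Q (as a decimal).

0.0550

Let p = w·u = 32560. δp/p = √((1·δw/w)² + (1·δu/u)²) = √(4.58e-05 + 0.00230) = 0.0484, so δp = 1580.
Q = p + x − s: δQ = √(δp² + δx² + δs²) = √(2.49e+06 + 2.86e+06 + 37200) = 2320
Q = 42190, so δQ/Q = 2320/42190 = 0.0550.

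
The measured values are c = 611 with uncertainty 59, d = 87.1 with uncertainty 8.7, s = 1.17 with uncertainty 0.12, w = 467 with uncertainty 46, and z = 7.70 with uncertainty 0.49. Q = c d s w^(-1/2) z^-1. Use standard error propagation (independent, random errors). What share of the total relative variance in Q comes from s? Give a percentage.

29.0%

(δQ/Q)² = (1·δc/c)² + (1·δd/d)² + (1·δs/s)² + (−½·δw/w)² + (-1·δz/z)²
  c term: (1×0.0966)² = 0.00932
  d term: (1×0.0999)² = 0.00998
  s term: (1×0.103)² = 0.0105
  w term: (-0.5×0.0985)² = 0.00243
  z term: (-1×0.0636)² = 0.00405
Total = 0.0363. Share from s = 0.0105/0.0363 = 0.290.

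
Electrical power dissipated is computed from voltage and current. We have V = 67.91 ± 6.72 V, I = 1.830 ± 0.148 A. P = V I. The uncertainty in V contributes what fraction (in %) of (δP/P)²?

60.0%

(δP/P)² = (1·δV/V)² + (1·δI/I)²
  V term: (1×0.0990)² = 0.00979
  I term: (1×0.0809)² = 0.00654
Total = 0.0163. Share from V = 0.00979/0.0163 = 0.600.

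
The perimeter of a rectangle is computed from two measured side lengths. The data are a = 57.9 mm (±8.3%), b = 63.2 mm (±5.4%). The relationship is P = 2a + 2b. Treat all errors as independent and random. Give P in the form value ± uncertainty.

Absolute uncertainties add in quadrature for a linear combination:
  (2·δa)² = 92.4;  (2·δb)² = 46.6
δP = √(139) = 11.8 mm
P = 242 mm.

242 ± 11.8 mm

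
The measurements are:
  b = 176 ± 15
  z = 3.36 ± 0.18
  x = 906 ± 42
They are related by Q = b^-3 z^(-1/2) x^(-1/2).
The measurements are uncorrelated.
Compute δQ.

Since Q is a product/quotient, work with relative uncertainties:
  (-3·δb/b)² = (-3×0.0852)² = 0.0654;  (−½·δz/z)² = (-0.5×0.0536)² = 0.000717;  (−½·δx/x)² = (-0.5×0.0464)² = 0.000537
δQ/Q = √(0.0666) = 0.258
Q = 3.32e-09, so δQ = 0.258 × 3.32e-09 = 8.58e-10.

8.58e-10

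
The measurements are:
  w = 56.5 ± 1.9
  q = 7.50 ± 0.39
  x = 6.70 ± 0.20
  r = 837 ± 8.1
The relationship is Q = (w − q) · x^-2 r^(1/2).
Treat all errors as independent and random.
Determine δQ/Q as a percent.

Let u = w − q = 49.0. δu = √(δw² + δq²) = √(3.61 + 0.152) = 1.94, so δu/u = 0.0396.
Q is then a monomial in u, x, r:
δQ/Q = √((δu/u)² + (-2·δx/x)² + (½·δr/r)²) = √(0.00157 + 0.00356 + 2.34e-05) = 0.0718

7.18%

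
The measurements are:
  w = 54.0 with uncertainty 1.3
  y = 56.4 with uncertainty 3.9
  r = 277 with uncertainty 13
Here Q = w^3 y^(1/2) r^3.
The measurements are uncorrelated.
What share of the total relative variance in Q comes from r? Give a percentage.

(δQ/Q)² = (3·δw/w)² + (½·δy/y)² + (3·δr/r)²
  w term: (3×0.0241)² = 0.00522
  y term: (0.5×0.0691)² = 0.00120
  r term: (3×0.0469)² = 0.0198
Total = 0.0262. Share from r = 0.0198/0.0262 = 0.756.

75.6%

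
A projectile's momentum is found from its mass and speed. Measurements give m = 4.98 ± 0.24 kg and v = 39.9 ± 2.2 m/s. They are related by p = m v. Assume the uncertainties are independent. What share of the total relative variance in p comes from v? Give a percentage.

56.7%

(δp/p)² = (1·δm/m)² + (1·δv/v)²
  m term: (1×0.0482)² = 0.00232
  v term: (1×0.0551)² = 0.00304
Total = 0.00536. Share from v = 0.00304/0.00536 = 0.567.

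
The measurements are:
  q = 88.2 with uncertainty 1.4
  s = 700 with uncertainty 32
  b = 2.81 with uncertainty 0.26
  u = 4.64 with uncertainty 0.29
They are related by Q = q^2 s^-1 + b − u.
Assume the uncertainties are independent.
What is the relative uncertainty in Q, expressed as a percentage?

7.87%

Let p = q^2·s^-1 = 11.1. δp/p = √((2·δq/q)² + (-1·δs/s)²) = √(0.00101 + 0.00209) = 0.0557, so δp = 0.619.
Q = p + b − u: δQ = √(δp² + δb² + δu²) = √(0.383 + 0.0676 + 0.0841) = 0.731
Q = 9.28, so δQ/Q = 0.731/9.28 = 0.0787.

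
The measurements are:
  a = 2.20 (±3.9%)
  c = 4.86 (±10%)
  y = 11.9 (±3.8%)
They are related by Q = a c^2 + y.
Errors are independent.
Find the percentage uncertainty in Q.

16.6%

Let p = a·c^2 = 52.0. δp/p = √((1·δa/a)² + (2·δc/c)²) = √(0.00152 + 0.0400) = 0.204, so δp = 10.6.
Q = p + y: δQ = √(δp² + δy²) = √(112 + 0.204) = 10.6
Q = 63.9, so δQ/Q = 10.6/63.9 = 0.166.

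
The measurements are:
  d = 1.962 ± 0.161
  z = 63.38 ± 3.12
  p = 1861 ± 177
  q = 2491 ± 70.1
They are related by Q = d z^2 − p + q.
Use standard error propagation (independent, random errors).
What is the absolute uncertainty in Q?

1030

Let w = d·z^2 = 7881. δw/w = √((1·δd/d)² + (2·δz/z)²) = √(0.00673 + 0.00969) = 0.128, so δw = 1010.
Q = w − p + q: δQ = √(δw² + δp² + δq²) = √(1.02e+06 + 31300 + 4910) = 1030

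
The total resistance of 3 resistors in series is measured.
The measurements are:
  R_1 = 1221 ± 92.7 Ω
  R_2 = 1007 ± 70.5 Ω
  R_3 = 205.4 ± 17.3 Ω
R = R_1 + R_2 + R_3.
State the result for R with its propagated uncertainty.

Sums and differences: (δR)² = Σ (cᵢ δxᵢ)².
  (δR_1)² = 8590;  (δR_2)² = 4970;  (δR_3)² = 299
δR = √(13900) = 118 Ω
R = 2433 Ω.

2433 ± 118 Ω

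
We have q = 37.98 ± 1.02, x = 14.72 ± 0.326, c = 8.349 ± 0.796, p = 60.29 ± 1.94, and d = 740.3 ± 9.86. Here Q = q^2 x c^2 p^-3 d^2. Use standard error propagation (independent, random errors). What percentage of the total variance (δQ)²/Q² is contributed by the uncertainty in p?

(δQ/Q)² = (2·δq/q)² + (1·δx/x)² + (2·δc/c)² + (-3·δp/p)² + (2·δd/d)²
  q term: (2×0.0269)² = 0.00289
  x term: (1×0.0221)² = 0.000490
  c term: (2×0.0953)² = 0.0364
  p term: (-3×0.0322)² = 0.00932
  d term: (2×0.0133)² = 0.000710
Total = 0.0498. Share from p = 0.00932/0.0498 = 0.187.

18.7%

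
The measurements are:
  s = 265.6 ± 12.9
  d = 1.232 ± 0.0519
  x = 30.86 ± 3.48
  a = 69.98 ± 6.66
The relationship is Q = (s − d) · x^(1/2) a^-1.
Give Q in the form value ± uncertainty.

20.99 ± 2.54

Let u = s − d = 264.4. δu = √(δs² + δd²) = √(166 + 0.00269) = 12.9, so δu/u = 0.0488.
Q is then a monomial in u, x, a:
δQ/Q = √((δu/u)² + (½·δx/x)² + (-1·δa/a)²) = √(0.00238 + 0.00318 + 0.00906) = 0.121
Q = 20.99, so δQ = 0.121 × 20.99 = 2.54.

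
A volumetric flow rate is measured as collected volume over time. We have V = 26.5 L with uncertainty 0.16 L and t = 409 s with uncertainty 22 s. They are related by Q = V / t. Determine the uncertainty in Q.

0.00351 L/s

Q is a product of powers, so relative uncertainties combine in quadrature:
  (1·δV/V)² = (1×0.00604)² = 3.65e-05;  (-1·δt/t)² = (-1×0.0538)² = 0.00289
δQ/Q = √(0.00293) = 0.0541
Q = 0.0648 L/s, so δQ = 0.0541 × 0.0648 = 0.00351 L/s.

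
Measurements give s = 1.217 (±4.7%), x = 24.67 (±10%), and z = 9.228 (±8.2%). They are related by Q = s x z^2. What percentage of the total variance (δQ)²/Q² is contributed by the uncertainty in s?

5.65%

(δQ/Q)² = (1·δs/s)² + (1·δx/x)² + (2·δz/z)²
  s term: (1×0.0470)² = 0.00221
  x term: (1×0.100)² = 0.0100
  z term: (2×0.0820)² = 0.0269
Total = 0.0391. Share from s = 0.00221/0.0391 = 0.0565.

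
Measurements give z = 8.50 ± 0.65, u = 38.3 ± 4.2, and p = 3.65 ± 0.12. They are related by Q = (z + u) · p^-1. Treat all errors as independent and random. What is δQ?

Let w = z + u = 46.8. δw = √(δz² + δu²) = √(0.423 + 17.6) = 4.25, so δw/w = 0.0908.
Q is then a monomial in w, p:
δQ/Q = √((δw/w)² + (-1·δp/p)²) = √(0.00825 + 0.00108) = 0.0966
Q = 12.8, so δQ = 0.0966 × 12.8 = 1.24.

1.24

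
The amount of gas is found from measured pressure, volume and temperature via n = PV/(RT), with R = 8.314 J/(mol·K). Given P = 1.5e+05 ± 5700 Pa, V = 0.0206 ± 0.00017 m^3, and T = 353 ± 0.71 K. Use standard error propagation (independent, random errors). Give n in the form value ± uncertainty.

1.05 ± 0.0410 mol

For a monomial n ∝ P, V, T^-1, fractional errors add in quadrature:
  (1·δP/P)² = (1×0.0380)² = 0.00144;  (1·δV/V)² = (1×0.00825)² = 6.81e-05;  (-1·δT/T)² = (-1×0.00201)² = 4.05e-06
δn/n = √(0.00152) = 0.0389
n = 1.05 mol, so δn = 0.0389 × 1.05 = 0.0410 mol.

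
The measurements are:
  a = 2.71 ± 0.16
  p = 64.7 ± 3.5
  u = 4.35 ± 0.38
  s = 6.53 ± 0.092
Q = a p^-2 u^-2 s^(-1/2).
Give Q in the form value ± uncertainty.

(1.34 ± 0.286) × 10^-5

For a monomial Q ∝ a, p^-2, u^-2, s^(-1/2), fractional errors add in quadrature:
  (1·δa/a)² = (1×0.0590)² = 0.00349;  (-2·δp/p)² = (-2×0.0541)² = 0.0117;  (-2·δu/u)² = (-2×0.0874)² = 0.0305;  (−½·δs/s)² = (-0.5×0.0141)² = 4.96e-05
δQ/Q = √(0.0458) = 0.214
Q = 1.34e-05, so δQ = 0.214 × 1.34e-05 = 2.86e-06.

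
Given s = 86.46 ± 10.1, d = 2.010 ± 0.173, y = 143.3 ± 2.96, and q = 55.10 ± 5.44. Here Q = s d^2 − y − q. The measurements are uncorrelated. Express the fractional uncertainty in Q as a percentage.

Let p = s·d^2 = 349.3. δp/p = √((1·δs/s)² + (2·δd/d)²) = √(0.0136 + 0.0296) = 0.208, so δp = 72.7.
Q = p − y − q: δQ = √(δp² + δy² + δq²) = √(5280 + 8.76 + 29.6) = 72.9
Q = 150.9, so δQ/Q = 72.9/150.9 = 0.483.

48.3%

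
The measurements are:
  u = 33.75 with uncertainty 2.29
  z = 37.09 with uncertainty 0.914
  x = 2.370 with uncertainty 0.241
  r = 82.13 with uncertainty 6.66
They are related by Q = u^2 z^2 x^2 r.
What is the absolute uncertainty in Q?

1.9e+08

For a monomial Q ∝ u^2, z^2, x^2, r, fractional errors add in quadrature:
  (2·δu/u)² = (2×0.0679)² = 0.0184;  (2·δz/z)² = (2×0.0246)² = 0.00243;  (2·δx/x)² = (2×0.102)² = 0.0414;  (1·δr/r)² = (1×0.0811)² = 0.00658
δQ/Q = √(0.0688) = 0.262
Q = 7.229e+08, so δQ = 0.262 × 7.229e+08 = 1.9e+08.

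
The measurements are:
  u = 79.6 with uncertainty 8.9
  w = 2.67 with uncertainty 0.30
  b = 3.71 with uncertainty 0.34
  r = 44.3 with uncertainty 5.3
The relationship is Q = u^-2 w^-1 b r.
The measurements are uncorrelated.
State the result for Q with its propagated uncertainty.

For a monomial Q ∝ u^-2, w^-1, b, r, fractional errors add in quadrature:
  (-2·δu/u)² = (-2×0.112)² = 0.0500;  (-1·δw/w)² = (-1×0.112)² = 0.0126;  (1·δb/b)² = (1×0.0916)² = 0.00840;  (1·δr/r)² = (1×0.120)² = 0.0143
δQ/Q = √(0.0853) = 0.292
Q = 0.00971, so δQ = 0.292 × 0.00971 = 0.00284.

0.00971 ± 0.00284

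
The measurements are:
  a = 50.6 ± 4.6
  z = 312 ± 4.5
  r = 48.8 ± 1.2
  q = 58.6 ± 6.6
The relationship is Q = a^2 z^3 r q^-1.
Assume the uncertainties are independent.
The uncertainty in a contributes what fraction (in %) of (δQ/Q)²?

(δQ/Q)² = (2·δa/a)² + (3·δz/z)² + (1·δr/r)² + (-1·δq/q)²
  a term: (2×0.0909)² = 0.0331
  z term: (3×0.0144)² = 0.00187
  r term: (1×0.0246)² = 0.000605
  q term: (-1×0.113)² = 0.0127
Total = 0.0482. Share from a = 0.0331/0.0482 = 0.686.

68.6%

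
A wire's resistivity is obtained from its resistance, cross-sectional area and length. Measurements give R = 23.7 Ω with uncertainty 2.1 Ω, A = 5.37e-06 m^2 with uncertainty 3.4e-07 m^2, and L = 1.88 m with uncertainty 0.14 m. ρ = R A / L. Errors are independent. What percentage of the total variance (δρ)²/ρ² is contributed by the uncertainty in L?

(δρ/ρ)² = (1·δR/R)² + (1·δA/A)² + (-1·δL/L)²
  R term: (1×0.0886)² = 0.00785
  A term: (1×0.0633)² = 0.00401
  L term: (-1×0.0745)² = 0.00555
Total = 0.0174. Share from L = 0.00555/0.0174 = 0.319.

31.9%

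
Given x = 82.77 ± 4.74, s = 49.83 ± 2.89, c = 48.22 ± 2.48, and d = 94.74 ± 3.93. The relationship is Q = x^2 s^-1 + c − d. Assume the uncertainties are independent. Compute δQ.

18.3

Let p = x^2·s^-1 = 137.5. δp/p = √((2·δx/x)² + (-1·δs/s)²) = √(0.0131 + 0.00336) = 0.128, so δp = 17.7.
Q = p + c − d: δQ = √(δp² + δc² + δd²) = √(312 + 6.15 + 15.4) = 18.3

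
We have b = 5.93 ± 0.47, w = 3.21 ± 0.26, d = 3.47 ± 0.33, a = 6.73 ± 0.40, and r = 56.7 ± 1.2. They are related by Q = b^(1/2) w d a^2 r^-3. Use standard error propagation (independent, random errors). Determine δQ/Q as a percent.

18.8%

Each factor contributes (exponent × relative error)² to (δQ/Q)²:
  (½·δb/b)² = (0.5×0.0793)² = 0.00157;  (1·δw/w)² = (1×0.0810)² = 0.00656;  (1·δd/d)² = (1×0.0951)² = 0.00904;  (2·δa/a)² = (2×0.0594)² = 0.0141;  (-3·δr/r)² = (-3×0.0212)² = 0.00403
δQ/Q = √(0.0353) = 0.188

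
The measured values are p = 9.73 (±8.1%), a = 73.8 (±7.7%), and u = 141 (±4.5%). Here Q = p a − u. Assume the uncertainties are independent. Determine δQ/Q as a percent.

Let w = p·a = 718. δw/w = √((1·δp/p)² + (1·δa/a)²) = √(0.00656 + 0.00593) = 0.112, so δw = 80.3.
Q = w − u: δQ = √(δw² + δu²) = √(6440 + 40.3) = 80.5
Q = 577, so δQ/Q = 80.5/577 = 0.139.

13.9%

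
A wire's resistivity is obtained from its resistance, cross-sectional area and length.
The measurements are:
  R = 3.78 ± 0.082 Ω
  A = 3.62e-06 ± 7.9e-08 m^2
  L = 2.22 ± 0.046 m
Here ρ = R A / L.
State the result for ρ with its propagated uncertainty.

Each factor contributes (exponent × relative error)² to (δρ/ρ)²:
  (1·δR/R)² = (1×0.0217)² = 0.000471;  (1·δA/A)² = (1×0.0218)² = 0.000476;  (-1·δL/L)² = (-1×0.0207)² = 0.000429
δρ/ρ = √(0.00138) = 0.0371
ρ = 6.16e-06 Ω·m, so δρ = 0.0371 × 6.16e-06 = 2.29e-07 Ω·m.

(6.16 ± 0.229) × 10^-6 Ω·m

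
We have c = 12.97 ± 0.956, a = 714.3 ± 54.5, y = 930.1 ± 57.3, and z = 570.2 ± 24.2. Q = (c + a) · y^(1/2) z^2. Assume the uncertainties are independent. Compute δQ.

8.46e+08

Let u = c + a = 727.3. δu = √(δc² + δa²) = √(0.914 + 2970) = 54.5, so δu/u = 0.0749.
Q is then a monomial in u, y, z:
δQ/Q = √((δu/u)² + (½·δy/y)² + (2·δz/z)²) = √(0.00562 + 0.000949 + 0.00721) = 0.117
Q = 7.211e+09, so δQ = 0.117 × 7.211e+09 = 8.46e+08.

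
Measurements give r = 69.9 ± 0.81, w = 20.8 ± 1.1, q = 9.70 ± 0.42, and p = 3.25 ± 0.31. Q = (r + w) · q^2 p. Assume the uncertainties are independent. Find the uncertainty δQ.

Let u = r + w = 90.7. δu = √(δr² + δw²) = √(0.656 + 1.21) = 1.37, so δu/u = 0.0151.
Q is then a monomial in u, q, p:
δQ/Q = √((δu/u)² + (2·δq/q)² + (1·δp/p)²) = √(0.000227 + 0.00750 + 0.00910) = 0.130
Q = 27700, so δQ = 0.130 × 27700 = 3600.

3600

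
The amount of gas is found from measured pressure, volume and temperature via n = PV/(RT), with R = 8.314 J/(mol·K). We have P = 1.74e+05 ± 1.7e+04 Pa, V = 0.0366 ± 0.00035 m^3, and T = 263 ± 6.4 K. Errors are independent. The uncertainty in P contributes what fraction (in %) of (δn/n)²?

93.3%

(δn/n)² = (1·δP/P)² + (1·δV/V)² + (-1·δT/T)²
  P term: (1×0.0977)² = 0.00955
  V term: (1×0.00956)² = 9.14e-05
  T term: (-1×0.0243)² = 0.000592
Total = 0.0102. Share from P = 0.00955/0.0102 = 0.933.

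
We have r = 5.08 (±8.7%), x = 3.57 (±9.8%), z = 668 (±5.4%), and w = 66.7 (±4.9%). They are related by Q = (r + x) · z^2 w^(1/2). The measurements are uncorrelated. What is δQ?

4.05e+06

Let u = r + x = 8.65. δu = √(δr² + δx²) = √(0.195 + 0.122) = 0.564, so δu/u = 0.0652.
Q is then a monomial in u, z, w:
δQ/Q = √((δu/u)² + (2·δz/z)² + (½·δw/w)²) = √(0.00425 + 0.0117 + 0.000600) = 0.128
Q = 3.15e+07, so δQ = 0.128 × 3.15e+07 = 4.05e+06.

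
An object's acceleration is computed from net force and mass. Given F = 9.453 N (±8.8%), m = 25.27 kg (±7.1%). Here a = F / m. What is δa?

Relative error in a monomial: (δa/a)² = Σ (nᵢ · δxᵢ/xᵢ)².
  (1·δF/F)² = (1×0.0880)² = 0.00774;  (-1·δm/m)² = (-1×0.0710)² = 0.00504
δa/a = √(0.0128) = 0.113
a = 0.3741 m/s^2, so δa = 0.113 × 0.3741 = 0.0423 m/s^2.

0.0423 m/s^2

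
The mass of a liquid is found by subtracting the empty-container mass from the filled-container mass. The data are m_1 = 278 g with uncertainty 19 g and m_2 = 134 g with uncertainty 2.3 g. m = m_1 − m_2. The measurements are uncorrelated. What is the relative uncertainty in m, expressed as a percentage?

Sums and differences: (δm)² = Σ (cᵢ δxᵢ)².
  (δm_1)² = 361;  (δm_2)² = 5.29
δm = √(366) = 19.1 g
m = 144 g, so δm/m = 19.1/144 = 0.133.

13.3%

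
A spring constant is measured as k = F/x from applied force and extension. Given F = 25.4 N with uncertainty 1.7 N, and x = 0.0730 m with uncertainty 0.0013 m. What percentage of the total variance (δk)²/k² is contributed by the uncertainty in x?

(δk/k)² = (1·δF/F)² + (-1·δx/x)²
  F term: (1×0.0669)² = 0.00448
  x term: (-1×0.0178)² = 0.000317
Total = 0.00480. Share from x = 0.000317/0.00480 = 0.0661.

6.61%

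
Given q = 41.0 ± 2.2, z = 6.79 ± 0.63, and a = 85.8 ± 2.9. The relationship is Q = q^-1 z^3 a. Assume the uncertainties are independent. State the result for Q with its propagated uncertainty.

Each factor contributes (exponent × relative error)² to (δQ/Q)²:
  (-1·δq/q)² = (-1×0.0537)² = 0.00288;  (3·δz/z)² = (3×0.0928)² = 0.0775;  (1·δa/a)² = (1×0.0338)² = 0.00114
δQ/Q = √(0.0815) = 0.285
Q = 655, so δQ = 0.285 × 655 = 187.

655 ± 187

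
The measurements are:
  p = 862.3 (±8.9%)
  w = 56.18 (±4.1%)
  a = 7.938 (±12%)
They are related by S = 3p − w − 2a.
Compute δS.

Sums and differences: (δS)² = Σ (cᵢ δxᵢ)².
  (3·δp)² = 53000;  (δw)² = 5.31;  (2·δa)² = 3.63
δS = √(53000) = 230

230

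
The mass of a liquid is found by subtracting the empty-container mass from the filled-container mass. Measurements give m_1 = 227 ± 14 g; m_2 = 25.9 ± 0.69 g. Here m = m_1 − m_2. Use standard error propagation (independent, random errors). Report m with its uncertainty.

201 ± 14.0 g

Sums and differences: (δm)² = Σ (cᵢ δxᵢ)².
  (δm_1)² = 196;  (δm_2)² = 0.476
δm = √(196) = 14.0 g
m = 201 g.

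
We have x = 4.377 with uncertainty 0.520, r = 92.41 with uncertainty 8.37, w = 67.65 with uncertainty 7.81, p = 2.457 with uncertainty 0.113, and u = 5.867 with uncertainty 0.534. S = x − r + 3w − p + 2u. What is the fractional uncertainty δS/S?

0.201

Sums and differences: (δS)² = Σ (cᵢ δxᵢ)².
  (δx)² = 0.270;  (δr)² = 70.1;  (3·δw)² = 549;  (δp)² = 0.0128;  (2·δu)² = 1.14
δS = √(620) = 24.9
S = 124.2, so δS/S = 24.9/124.2 = 0.201.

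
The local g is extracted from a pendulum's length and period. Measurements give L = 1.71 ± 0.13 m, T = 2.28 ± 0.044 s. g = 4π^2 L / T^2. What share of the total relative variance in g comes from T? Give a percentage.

20.5%

(δg/g)² = (1·δL/L)² + (-2·δT/T)²
  L term: (1×0.0760)² = 0.00578
  T term: (-2×0.0193)² = 0.00149
Total = 0.00727. Share from T = 0.00149/0.00727 = 0.205.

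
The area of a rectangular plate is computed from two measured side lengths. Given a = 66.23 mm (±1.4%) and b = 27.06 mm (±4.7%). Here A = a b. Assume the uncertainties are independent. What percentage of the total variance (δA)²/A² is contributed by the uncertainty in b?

(δA/A)² = (1·δa/a)² + (1·δb/b)²
  a term: (1×0.0140)² = 0.000196
  b term: (1×0.0470)² = 0.00221
Total = 0.00241. Share from b = 0.00221/0.00241 = 0.919.

91.9%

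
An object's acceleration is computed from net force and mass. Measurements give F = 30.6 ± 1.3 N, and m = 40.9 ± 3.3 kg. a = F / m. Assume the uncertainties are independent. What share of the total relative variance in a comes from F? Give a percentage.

(δa/a)² = (1·δF/F)² + (-1·δm/m)²
  F term: (1×0.0425)² = 0.00180
  m term: (-1×0.0807)² = 0.00651
Total = 0.00831. Share from F = 0.00180/0.00831 = 0.217.

21.7%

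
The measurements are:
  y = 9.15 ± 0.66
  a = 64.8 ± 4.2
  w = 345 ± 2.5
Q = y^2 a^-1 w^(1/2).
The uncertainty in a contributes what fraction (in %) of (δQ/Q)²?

16.8%

(δQ/Q)² = (2·δy/y)² + (-1·δa/a)² + (½·δw/w)²
  y term: (2×0.0721)² = 0.0208
  a term: (-1×0.0648)² = 0.00420
  w term: (0.5×0.00725)² = 1.31e-05
Total = 0.0250. Share from a = 0.00420/0.0250 = 0.168.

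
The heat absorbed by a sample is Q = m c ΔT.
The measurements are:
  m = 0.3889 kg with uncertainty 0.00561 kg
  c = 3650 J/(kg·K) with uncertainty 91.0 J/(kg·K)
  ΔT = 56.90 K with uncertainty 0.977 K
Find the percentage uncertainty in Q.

3.35%

Since Q is a product/quotient, work with relative uncertainties:
  (1·δm/m)² = (1×0.0144)² = 0.000208;  (1·δc/c)² = (1×0.0249)² = 0.000622;  (1·δΔT/ΔT)² = (1×0.0172)² = 0.000295
δQ/Q = √(0.00112) = 0.0335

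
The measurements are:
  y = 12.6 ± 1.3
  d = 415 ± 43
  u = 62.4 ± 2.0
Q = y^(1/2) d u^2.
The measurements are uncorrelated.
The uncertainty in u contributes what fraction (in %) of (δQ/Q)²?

23.5%

(δQ/Q)² = (½·δy/y)² + (1·δd/d)² + (2·δu/u)²
  y term: (0.5×0.103)² = 0.00266
  d term: (1×0.104)² = 0.0107
  u term: (2×0.0321)² = 0.00411
Total = 0.0175. Share from u = 0.00411/0.0175 = 0.235.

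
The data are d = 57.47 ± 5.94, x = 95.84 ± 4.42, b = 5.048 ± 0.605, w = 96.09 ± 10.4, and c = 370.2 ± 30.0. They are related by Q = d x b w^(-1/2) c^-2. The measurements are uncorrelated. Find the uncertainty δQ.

For a monomial Q ∝ d, x, b, w^(-1/2), c^-2, fractional errors add in quadrature:
  (1·δd/d)² = (1×0.103)² = 0.0107;  (1·δx/x)² = (1×0.0461)² = 0.00213;  (1·δb/b)² = (1×0.120)² = 0.0144;  (−½·δw/w)² = (-0.5×0.108)² = 0.00293;  (-2·δc/c)² = (-2×0.0810)² = 0.0263
δQ/Q = √(0.0564) = 0.237
Q = 0.02070, so δQ = 0.237 × 0.02070 = 0.00491.

0.00491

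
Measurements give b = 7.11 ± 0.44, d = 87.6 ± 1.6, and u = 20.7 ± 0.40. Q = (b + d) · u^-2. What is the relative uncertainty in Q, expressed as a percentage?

4.24%

Let w = b + d = 94.7. δw = √(δb² + δd²) = √(0.194 + 2.56) = 1.66, so δw/w = 0.0175.
Q is then a monomial in w, u:
δQ/Q = √((δw/w)² + (-2·δu/u)²) = √(0.000307 + 0.00149) = 0.0424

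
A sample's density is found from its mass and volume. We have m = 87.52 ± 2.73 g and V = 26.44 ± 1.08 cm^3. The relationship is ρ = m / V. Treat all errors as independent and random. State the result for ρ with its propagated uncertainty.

3.310 ± 0.170 g/cm^3

Relative error in a monomial: (δρ/ρ)² = Σ (nᵢ · δxᵢ/xᵢ)².
  (1·δm/m)² = (1×0.0312)² = 0.000973;  (-1·δV/V)² = (-1×0.0408)² = 0.00167
δρ/ρ = √(0.00264) = 0.0514
ρ = 3.310 g/cm^3, so δρ = 0.0514 × 3.310 = 0.170 g/cm^3.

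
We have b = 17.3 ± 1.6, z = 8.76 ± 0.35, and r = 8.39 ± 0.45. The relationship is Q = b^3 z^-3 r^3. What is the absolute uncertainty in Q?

1560

Since Q is a product/quotient, work with relative uncertainties:
  (3·δb/b)² = (3×0.0925)² = 0.0770;  (-3·δz/z)² = (-3×0.0400)² = 0.0144;  (3·δr/r)² = (3×0.0536)² = 0.0259
δQ/Q = √(0.117) = 0.342
Q = 4550, so δQ = 0.342 × 4550 = 1560.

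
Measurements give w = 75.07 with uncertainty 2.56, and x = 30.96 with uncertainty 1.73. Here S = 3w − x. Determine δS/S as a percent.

Each term contributes (cᵢ δxᵢ)² to (δS)²:
  (3·δw)² = 59.0;  (δx)² = 2.99
δS = √(62.0) = 7.87
S = 194.2, so δS/S = 7.87/194.2 = 0.0405.

4.05%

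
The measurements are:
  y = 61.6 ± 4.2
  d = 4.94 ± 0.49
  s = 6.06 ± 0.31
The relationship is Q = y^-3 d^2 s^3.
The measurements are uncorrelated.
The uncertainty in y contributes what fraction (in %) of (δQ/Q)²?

39.9%

(δQ/Q)² = (-3·δy/y)² + (2·δd/d)² + (3·δs/s)²
  y term: (-3×0.0682)² = 0.0418
  d term: (2×0.0992)² = 0.0394
  s term: (3×0.0512)² = 0.0236
Total = 0.105. Share from y = 0.0418/0.105 = 0.399.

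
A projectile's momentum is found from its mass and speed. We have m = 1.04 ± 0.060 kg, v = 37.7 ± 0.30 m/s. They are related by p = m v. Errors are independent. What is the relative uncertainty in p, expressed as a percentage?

5.82%

Products/powers → add relative errors in quadrature, weighted by exponent:
  (1·δm/m)² = (1×0.0577)² = 0.00333;  (1·δv/v)² = (1×0.00796)² = 6.33e-05
δp/p = √(0.00339) = 0.0582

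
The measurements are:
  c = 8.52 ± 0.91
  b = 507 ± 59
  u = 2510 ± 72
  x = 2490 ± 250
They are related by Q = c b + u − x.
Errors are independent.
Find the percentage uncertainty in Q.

Let p = c·b = 4320. δp/p = √((1·δc/c)² + (1·δb/b)²) = √(0.0114 + 0.0135) = 0.158, so δp = 682.
Q = p + u − x: δQ = √(δp² + δu² + δx²) = √(4.66e+05 + 5180 + 62500) = 730
Q = 4340, so δQ/Q = 730/4340 = 0.168.

16.8%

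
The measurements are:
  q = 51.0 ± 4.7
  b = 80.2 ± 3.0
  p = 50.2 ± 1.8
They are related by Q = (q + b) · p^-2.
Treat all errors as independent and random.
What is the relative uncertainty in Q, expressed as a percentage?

Let u = q + b = 131. δu = √(δq² + δb²) = √(22.1 + 9.00) = 5.58, so δu/u = 0.0425.
Q is then a monomial in u, p:
δQ/Q = √((δu/u)² + (-2·δp/p)²) = √(0.00181 + 0.00514) = 0.0834

8.34%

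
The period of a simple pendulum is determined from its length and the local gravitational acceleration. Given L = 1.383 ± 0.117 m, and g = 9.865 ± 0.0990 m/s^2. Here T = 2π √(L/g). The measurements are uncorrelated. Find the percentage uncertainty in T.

Relative error in a monomial: (δT/T)² = Σ (nᵢ · δxᵢ/xᵢ)².
  (½·δL/L)² = (0.5×0.0846)² = 0.00179;  (−½·δg/g)² = (-0.5×0.0100)² = 2.52e-05
δT/T = √(0.00181) = 0.0426

4.26%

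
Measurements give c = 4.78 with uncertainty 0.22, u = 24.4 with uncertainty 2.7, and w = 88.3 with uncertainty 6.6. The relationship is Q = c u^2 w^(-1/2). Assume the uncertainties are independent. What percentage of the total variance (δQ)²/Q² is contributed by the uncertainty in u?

(δQ/Q)² = (1·δc/c)² + (2·δu/u)² + (−½·δw/w)²
  c term: (1×0.0460)² = 0.00212
  u term: (2×0.111)² = 0.0490
  w term: (-0.5×0.0747)² = 0.00140
Total = 0.0525. Share from u = 0.0490/0.0525 = 0.933.

93.3%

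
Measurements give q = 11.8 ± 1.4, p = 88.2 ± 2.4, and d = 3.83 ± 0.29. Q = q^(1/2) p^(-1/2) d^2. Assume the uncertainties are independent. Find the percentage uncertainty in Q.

16.3%

Q is a product of powers, so relative uncertainties combine in quadrature:
  (½·δq/q)² = (0.5×0.119)² = 0.00352;  (−½·δp/p)² = (-0.5×0.0272)² = 0.000185;  (2·δd/d)² = (2×0.0757)² = 0.0229
δQ/Q = √(0.0266) = 0.163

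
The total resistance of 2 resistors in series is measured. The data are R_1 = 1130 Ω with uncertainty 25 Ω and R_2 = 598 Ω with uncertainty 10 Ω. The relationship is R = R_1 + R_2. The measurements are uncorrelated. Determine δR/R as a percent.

R is a linear combination, so absolute uncertainties add in quadrature:
  (δR_1)² = 625;  (δR_2)² = 100
δR = √(725) = 26.9 Ω
R = 1730 Ω, so δR/R = 26.9/1730 = 0.0156.

1.56%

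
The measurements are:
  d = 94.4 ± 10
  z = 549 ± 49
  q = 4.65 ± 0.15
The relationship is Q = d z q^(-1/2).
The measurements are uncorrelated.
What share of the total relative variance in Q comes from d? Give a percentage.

57.7%

(δQ/Q)² = (1·δd/d)² + (1·δz/z)² + (−½·δq/q)²
  d term: (1×0.106)² = 0.0112
  z term: (1×0.0893)² = 0.00797
  q term: (-0.5×0.0323)² = 0.000260
Total = 0.0194. Share from d = 0.0112/0.0194 = 0.577.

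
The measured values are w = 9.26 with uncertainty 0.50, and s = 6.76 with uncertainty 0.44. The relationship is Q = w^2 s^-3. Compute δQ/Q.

For a monomial Q ∝ w^2, s^-3, fractional errors add in quadrature:
  (2·δw/w)² = (2×0.0540)² = 0.0117;  (-3·δs/s)² = (-3×0.0651)² = 0.0381
δQ/Q = √(0.0498) = 0.223

0.223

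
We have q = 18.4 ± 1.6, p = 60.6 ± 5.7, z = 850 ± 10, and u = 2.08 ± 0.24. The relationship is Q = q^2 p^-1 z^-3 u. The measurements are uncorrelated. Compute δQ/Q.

0.232

For a monomial Q ∝ q^2, p^-1, z^-3, u, fractional errors add in quadrature:
  (2·δq/q)² = (2×0.0870)² = 0.0302;  (-1·δp/p)² = (-1×0.0941)² = 0.00885;  (-3·δz/z)² = (-3×0.0118)² = 0.00125;  (1·δu/u)² = (1×0.115)² = 0.0133
δQ/Q = √(0.0537) = 0.232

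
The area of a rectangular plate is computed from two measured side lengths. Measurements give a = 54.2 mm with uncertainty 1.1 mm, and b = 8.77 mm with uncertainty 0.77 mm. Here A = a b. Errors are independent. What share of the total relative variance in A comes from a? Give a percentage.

5.07%

(δA/A)² = (1·δa/a)² + (1·δb/b)²
  a term: (1×0.0203)² = 0.000412
  b term: (1×0.0878)² = 0.00771
Total = 0.00812. Share from a = 0.000412/0.00812 = 0.0507.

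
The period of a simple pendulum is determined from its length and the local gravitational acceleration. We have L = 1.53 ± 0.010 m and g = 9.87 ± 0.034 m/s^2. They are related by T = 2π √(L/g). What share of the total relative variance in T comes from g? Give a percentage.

21.7%

(δT/T)² = (½·δL/L)² + (−½·δg/g)²
  L term: (0.5×0.00654)² = 1.07e-05
  g term: (-0.5×0.00344)² = 2.97e-06
Total = 1.36e-05. Share from g = 2.97e-06/1.36e-05 = 0.217.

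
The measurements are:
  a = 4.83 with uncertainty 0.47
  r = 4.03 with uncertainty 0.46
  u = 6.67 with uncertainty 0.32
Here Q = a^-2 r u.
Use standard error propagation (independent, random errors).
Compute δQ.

For a monomial Q ∝ a^-2, r, u, fractional errors add in quadrature:
  (-2·δa/a)² = (-2×0.0973)² = 0.0379;  (1·δr/r)² = (1×0.114)² = 0.0130;  (1·δu/u)² = (1×0.0480)² = 0.00230
δQ/Q = √(0.0532) = 0.231
Q = 1.15, so δQ = 0.231 × 1.15 = 0.266.

0.266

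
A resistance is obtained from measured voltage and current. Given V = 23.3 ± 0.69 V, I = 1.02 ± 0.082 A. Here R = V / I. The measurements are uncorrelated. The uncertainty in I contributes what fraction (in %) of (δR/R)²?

(δR/R)² = (1·δV/V)² + (-1·δI/I)²
  V term: (1×0.0296)² = 0.000877
  I term: (-1×0.0804)² = 0.00646
Total = 0.00734. Share from I = 0.00646/0.00734 = 0.881.

88.1%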